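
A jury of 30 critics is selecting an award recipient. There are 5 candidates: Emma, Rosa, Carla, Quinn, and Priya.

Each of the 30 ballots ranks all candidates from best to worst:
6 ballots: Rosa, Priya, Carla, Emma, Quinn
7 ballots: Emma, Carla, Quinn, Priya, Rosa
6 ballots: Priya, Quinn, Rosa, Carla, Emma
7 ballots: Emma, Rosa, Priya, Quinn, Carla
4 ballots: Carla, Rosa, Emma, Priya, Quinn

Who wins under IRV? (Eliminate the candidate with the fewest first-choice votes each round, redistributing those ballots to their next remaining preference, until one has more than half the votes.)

Round 1: Emma 14, Rosa 6, Carla 4, Quinn 0, Priya 6. Quinn eliminated.
Round 2: Emma 14, Rosa 6, Carla 4, Priya 6. Carla eliminated.
Round 3: Emma 14, Rosa 10, Priya 6. Priya eliminated.
Round 4: Emma 14, Rosa 16. Rosa has a majority (≥16).

Rosa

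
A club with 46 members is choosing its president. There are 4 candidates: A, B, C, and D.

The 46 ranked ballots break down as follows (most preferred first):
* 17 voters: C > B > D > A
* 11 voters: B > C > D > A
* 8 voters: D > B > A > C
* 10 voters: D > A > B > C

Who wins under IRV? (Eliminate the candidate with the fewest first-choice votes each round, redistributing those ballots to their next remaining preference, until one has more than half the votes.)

C

Round 1: A 0, B 11, C 17, D 18. A eliminated.
Round 2: B 11, C 17, D 18. B eliminated.
Round 3: C 28, D 18. C has a majority (≥24).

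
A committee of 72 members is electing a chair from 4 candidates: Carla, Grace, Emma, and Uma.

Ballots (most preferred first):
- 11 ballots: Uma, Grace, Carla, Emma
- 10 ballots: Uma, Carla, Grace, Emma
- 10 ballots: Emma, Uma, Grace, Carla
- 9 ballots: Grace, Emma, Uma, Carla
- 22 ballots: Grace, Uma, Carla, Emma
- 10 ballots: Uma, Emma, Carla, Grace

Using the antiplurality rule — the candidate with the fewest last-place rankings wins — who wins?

Uma

Last-place votes: Carla 19, Grace 10, Emma 43, Uma 0.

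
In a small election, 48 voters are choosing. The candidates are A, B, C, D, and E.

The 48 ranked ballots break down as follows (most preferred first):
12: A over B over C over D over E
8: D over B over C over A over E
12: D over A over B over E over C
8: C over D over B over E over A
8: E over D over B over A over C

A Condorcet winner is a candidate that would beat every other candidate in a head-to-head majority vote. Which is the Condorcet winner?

D

D vs A: 36–12
D vs B: 36–12
D vs C: 28–20
D vs E: 40–8
D beats every other candidate.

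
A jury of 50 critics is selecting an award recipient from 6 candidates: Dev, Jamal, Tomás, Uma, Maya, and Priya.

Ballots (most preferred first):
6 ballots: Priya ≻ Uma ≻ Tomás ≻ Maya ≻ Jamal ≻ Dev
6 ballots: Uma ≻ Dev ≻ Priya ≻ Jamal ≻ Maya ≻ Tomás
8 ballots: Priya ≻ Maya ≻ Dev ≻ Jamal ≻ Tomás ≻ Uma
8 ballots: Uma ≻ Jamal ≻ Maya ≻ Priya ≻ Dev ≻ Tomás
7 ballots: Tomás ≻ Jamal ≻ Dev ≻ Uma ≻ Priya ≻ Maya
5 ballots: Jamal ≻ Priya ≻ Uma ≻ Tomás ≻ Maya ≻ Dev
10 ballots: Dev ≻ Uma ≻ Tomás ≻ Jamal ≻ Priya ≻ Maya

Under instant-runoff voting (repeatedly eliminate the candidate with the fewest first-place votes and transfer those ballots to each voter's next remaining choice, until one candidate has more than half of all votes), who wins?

Round 1: Dev 10, Jamal 5, Tomás 7, Uma 14, Maya 0, Priya 14. Maya eliminated.
Round 2: Dev 10, Jamal 5, Tomás 7, Uma 14, Priya 14. Jamal eliminated.
Round 3: Dev 10, Tomás 7, Uma 14, Priya 19. Tomás eliminated.
Round 4: Dev 17, Uma 14, Priya 19. Uma eliminated.
Round 5: Dev 23, Priya 27. Priya has a majority (≥26).

Priya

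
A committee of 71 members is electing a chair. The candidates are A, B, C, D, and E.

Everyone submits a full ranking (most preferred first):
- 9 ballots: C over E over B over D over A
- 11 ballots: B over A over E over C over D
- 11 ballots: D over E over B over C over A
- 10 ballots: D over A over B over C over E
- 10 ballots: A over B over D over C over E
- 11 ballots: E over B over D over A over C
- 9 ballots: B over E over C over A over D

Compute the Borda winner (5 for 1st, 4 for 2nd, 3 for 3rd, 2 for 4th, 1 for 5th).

A: 9×1 + 11×4 + 11×1 + 10×4 + 10×5 + 11×2 + 9×2 = 194
B: 9×3 + 11×5 + 11×3 + 10×3 + 10×4 + 11×4 + 9×5 = 274
C: 9×5 + 11×2 + 11×2 + 10×2 + 10×2 + 11×1 + 9×3 = 167
D: 9×2 + 11×1 + 11×5 + 10×5 + 10×3 + 11×3 + 9×1 = 206
E: 9×4 + 11×3 + 11×4 + 10×1 + 10×1 + 11×5 + 9×4 = 224

B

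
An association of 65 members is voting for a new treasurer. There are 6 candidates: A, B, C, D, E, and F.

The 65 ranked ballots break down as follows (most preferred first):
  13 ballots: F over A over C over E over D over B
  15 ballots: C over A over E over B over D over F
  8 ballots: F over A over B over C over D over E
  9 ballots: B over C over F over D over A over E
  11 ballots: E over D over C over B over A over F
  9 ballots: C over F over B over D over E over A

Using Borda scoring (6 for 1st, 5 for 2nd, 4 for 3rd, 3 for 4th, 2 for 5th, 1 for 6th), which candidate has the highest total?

C

A: 13×5 + 15×5 + 8×5 + 9×2 + 11×2 + 9×1 = 229
B: 13×1 + 15×3 + 8×4 + 9×6 + 11×3 + 9×4 = 213
C: 13×4 + 15×6 + 8×3 + 9×5 + 11×4 + 9×6 = 309
D: 13×2 + 15×2 + 8×2 + 9×3 + 11×5 + 9×3 = 181
E: 13×3 + 15×4 + 8×1 + 9×1 + 11×6 + 9×2 = 200
F: 13×6 + 15×1 + 8×6 + 9×4 + 11×1 + 9×5 = 233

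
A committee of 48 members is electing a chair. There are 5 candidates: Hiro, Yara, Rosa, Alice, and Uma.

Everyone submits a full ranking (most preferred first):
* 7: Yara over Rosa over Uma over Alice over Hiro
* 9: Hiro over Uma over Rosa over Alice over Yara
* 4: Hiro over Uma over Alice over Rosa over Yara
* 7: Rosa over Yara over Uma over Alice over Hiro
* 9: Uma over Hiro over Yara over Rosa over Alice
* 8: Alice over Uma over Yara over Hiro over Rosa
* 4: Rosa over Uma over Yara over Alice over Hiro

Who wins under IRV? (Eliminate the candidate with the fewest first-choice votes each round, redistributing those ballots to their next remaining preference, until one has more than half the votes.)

Round 1: Hiro 13, Yara 7, Rosa 11, Alice 8, Uma 9. Yara eliminated.
Round 2: Hiro 13, Rosa 18, Alice 8, Uma 9. Alice eliminated.
Round 3: Hiro 13, Rosa 18, Uma 17. Hiro eliminated.
Round 4: Rosa 18, Uma 30. Uma has a majority (≥25).

Uma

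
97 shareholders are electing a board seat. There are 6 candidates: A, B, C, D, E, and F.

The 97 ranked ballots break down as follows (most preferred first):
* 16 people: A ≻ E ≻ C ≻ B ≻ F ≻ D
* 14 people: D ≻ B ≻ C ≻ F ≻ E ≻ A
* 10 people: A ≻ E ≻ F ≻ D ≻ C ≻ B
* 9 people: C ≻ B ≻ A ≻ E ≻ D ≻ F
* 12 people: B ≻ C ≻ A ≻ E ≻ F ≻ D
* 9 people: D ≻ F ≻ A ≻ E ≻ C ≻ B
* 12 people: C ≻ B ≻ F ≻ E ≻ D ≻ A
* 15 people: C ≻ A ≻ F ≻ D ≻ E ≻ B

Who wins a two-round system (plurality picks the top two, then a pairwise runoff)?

Round 1 first-place votes: A 26, B 12, C 36, D 23, E 0, F 0. C and A advance.
Runoff: C is ranked above A on 62 ballots, A above C on 35.

C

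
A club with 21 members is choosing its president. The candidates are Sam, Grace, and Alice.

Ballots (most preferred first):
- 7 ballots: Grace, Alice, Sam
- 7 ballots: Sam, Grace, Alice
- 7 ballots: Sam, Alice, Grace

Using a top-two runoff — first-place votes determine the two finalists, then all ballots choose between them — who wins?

Round 1 first-place votes: Sam 14, Grace 7, Alice 0. Sam and Grace advance.
Runoff: Sam is ranked above Grace on 14 ballots, Grace above Sam on 7.

Sam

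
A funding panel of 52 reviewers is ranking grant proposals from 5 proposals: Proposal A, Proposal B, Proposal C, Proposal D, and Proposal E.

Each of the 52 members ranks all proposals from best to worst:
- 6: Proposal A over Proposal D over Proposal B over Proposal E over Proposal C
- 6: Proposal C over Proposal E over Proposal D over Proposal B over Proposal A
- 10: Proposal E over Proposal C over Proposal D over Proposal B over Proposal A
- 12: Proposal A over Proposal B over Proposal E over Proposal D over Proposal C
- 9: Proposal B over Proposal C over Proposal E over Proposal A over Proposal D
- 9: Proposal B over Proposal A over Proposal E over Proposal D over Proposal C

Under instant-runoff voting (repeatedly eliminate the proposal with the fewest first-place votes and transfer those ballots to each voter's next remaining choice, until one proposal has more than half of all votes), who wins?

Proposal B

Round 1: Proposal A 18, Proposal B 18, Proposal C 6, Proposal D 0, Proposal E 10. Proposal D eliminated.
Round 2: Proposal A 18, Proposal B 18, Proposal C 6, Proposal E 10. Proposal C eliminated.
Round 3: Proposal A 18, Proposal B 18, Proposal E 16. Proposal E eliminated.
Round 4: Proposal A 18, Proposal B 34. Proposal B has a majority (≥27).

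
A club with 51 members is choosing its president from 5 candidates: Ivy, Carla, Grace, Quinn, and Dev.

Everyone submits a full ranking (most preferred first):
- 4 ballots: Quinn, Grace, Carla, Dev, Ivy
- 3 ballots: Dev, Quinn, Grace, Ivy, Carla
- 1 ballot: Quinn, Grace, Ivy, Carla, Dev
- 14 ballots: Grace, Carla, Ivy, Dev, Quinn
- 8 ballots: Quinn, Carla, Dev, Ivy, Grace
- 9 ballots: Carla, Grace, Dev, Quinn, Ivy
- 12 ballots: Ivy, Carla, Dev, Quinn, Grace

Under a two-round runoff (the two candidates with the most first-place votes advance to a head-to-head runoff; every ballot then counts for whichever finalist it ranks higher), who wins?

Round 1 first-place votes: Ivy 12, Carla 9, Grace 14, Quinn 13, Dev 3. Grace and Quinn advance.
Runoff: Grace is ranked above Quinn on 23 ballots, Quinn above Grace on 28.

Quinn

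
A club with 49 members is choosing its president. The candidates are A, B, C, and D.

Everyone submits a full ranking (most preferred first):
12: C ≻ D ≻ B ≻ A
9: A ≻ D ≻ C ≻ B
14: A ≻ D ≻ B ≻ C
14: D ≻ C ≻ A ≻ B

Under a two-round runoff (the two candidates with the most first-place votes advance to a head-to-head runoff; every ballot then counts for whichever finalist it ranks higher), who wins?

Round 1 first-place votes: A 23, B 0, C 12, D 14. A and D advance.
Runoff: A is ranked above D on 23 ballots, D above A on 26.

D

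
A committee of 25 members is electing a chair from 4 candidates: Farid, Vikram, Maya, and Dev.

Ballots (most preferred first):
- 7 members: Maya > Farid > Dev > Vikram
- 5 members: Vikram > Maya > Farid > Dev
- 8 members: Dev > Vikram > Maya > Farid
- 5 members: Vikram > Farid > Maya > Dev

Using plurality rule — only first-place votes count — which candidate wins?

Vikram

First-place votes: Farid 0, Vikram 10, Maya 7, Dev 8.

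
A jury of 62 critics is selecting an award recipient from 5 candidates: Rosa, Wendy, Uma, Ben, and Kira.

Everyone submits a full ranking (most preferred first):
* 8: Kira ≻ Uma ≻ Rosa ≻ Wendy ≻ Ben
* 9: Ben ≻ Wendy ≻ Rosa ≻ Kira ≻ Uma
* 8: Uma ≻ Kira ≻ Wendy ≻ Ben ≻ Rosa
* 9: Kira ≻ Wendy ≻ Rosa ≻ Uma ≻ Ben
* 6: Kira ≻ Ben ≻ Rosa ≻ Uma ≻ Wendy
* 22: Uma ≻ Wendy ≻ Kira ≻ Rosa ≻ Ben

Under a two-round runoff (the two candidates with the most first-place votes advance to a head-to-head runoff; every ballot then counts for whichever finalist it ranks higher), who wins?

Round 1 first-place votes: Rosa 0, Wendy 0, Uma 30, Ben 9, Kira 23. Uma and Kira advance.
Runoff: Uma is ranked above Kira on 30 ballots, Kira above Uma on 32.

Kira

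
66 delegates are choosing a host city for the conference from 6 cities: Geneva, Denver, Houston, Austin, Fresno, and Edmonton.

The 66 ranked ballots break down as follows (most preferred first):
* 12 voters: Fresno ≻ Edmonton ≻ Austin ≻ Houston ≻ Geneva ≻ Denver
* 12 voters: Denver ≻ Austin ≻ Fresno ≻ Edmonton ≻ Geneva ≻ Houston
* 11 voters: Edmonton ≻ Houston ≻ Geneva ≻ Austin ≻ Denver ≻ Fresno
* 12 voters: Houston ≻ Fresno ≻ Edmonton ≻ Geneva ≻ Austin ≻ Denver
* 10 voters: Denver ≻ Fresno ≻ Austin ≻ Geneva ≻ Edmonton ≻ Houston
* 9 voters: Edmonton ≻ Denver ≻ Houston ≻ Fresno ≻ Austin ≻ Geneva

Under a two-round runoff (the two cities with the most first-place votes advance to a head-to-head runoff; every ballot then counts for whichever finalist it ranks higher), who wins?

Edmonton

Round 1 first-place votes: Geneva 0, Denver 22, Houston 12, Austin 0, Fresno 12, Edmonton 20. Denver and Edmonton advance.
Runoff: Denver is ranked above Edmonton on 22 ballots, Edmonton above Denver on 44.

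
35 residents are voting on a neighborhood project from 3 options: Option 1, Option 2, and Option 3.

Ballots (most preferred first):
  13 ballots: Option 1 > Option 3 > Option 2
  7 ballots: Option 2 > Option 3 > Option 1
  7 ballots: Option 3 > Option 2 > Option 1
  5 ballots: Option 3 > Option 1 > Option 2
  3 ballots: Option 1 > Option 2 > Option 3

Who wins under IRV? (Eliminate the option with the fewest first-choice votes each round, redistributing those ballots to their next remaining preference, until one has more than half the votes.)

Option 3

Round 1: Option 1 16, Option 2 7, Option 3 12. Option 2 eliminated.
Round 2: Option 1 16, Option 3 19. Option 3 has a majority (≥18).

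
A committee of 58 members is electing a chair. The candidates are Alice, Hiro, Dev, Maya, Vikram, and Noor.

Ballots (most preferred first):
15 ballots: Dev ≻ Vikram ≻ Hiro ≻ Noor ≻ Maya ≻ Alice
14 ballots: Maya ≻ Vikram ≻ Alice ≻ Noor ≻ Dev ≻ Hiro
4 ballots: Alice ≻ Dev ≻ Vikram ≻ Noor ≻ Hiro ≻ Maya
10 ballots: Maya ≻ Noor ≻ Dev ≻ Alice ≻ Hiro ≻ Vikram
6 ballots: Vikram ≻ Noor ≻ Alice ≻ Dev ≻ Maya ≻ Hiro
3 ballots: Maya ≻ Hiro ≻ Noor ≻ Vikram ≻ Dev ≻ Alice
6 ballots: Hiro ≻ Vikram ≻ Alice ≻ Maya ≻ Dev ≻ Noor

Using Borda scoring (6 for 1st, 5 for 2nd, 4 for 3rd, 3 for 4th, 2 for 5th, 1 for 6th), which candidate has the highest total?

Vikram

Alice: 15×1 + 14×4 + 4×6 + 10×3 + 6×4 + 3×1 + 6×4 = 176
Hiro: 15×4 + 14×1 + 4×2 + 10×2 + 6×1 + 3×5 + 6×6 = 159
Dev: 15×6 + 14×2 + 4×5 + 10×4 + 6×3 + 3×2 + 6×2 = 214
Maya: 15×2 + 14×6 + 4×1 + 10×6 + 6×2 + 3×6 + 6×3 = 226
Vikram: 15×5 + 14×5 + 4×4 + 10×1 + 6×6 + 3×3 + 6×5 = 246
Noor: 15×3 + 14×3 + 4×3 + 10×5 + 6×5 + 3×4 + 6×1 = 197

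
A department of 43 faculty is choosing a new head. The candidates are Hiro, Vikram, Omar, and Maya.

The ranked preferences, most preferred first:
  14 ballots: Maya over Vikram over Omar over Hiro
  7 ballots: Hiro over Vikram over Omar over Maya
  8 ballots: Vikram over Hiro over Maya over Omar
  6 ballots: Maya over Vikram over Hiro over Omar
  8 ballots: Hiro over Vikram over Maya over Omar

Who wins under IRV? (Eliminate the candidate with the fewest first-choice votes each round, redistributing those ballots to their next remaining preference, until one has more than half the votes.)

Hiro

Round 1: Hiro 15, Vikram 8, Omar 0, Maya 20. Omar eliminated.
Round 2: Hiro 15, Vikram 8, Maya 20. Vikram eliminated.
Round 3: Hiro 23, Maya 20. Hiro has a majority (≥22).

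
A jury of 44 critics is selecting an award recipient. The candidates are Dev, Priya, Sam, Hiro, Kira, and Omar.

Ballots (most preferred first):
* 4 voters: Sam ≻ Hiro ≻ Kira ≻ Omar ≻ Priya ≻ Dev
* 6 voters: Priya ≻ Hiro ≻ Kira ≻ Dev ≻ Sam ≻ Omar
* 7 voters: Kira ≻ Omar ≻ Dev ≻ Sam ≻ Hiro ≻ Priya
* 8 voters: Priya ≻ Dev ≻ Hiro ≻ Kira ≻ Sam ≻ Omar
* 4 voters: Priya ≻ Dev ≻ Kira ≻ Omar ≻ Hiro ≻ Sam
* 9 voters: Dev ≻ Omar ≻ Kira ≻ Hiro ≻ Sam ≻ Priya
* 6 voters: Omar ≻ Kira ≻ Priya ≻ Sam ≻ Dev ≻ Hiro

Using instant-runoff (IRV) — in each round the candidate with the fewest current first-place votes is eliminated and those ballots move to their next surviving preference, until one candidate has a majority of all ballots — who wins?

Kira

Round 1: Dev 9, Priya 18, Sam 4, Hiro 0, Kira 7, Omar 6. Hiro eliminated.
Round 2: Dev 9, Priya 18, Sam 4, Kira 7, Omar 6. Sam eliminated.
Round 3: Dev 9, Priya 18, Kira 11, Omar 6. Omar eliminated.
Round 4: Dev 9, Priya 18, Kira 17. Dev eliminated.
Round 5: Priya 18, Kira 26. Kira has a majority (≥23).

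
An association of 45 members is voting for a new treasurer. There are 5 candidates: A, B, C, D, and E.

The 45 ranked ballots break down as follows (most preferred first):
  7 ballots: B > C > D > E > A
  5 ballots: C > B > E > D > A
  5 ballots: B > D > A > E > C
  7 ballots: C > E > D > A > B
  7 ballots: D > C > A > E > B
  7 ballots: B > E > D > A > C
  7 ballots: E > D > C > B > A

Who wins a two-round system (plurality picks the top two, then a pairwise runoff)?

C

Round 1 first-place votes: A 0, B 19, C 12, D 7, E 7. B and C advance.
Runoff: B is ranked above C on 19 ballots, C above B on 26.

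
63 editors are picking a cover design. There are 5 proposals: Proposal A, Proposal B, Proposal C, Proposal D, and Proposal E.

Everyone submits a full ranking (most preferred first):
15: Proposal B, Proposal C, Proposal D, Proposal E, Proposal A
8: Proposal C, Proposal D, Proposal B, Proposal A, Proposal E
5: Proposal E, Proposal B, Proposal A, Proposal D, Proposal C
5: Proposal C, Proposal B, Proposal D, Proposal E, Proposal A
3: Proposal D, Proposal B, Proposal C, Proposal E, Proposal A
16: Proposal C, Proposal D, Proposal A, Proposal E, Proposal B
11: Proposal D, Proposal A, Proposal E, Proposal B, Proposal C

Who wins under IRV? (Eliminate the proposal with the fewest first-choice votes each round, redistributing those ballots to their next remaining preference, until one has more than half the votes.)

Round 1: Proposal A 0, Proposal B 15, Proposal C 29, Proposal D 14, Proposal E 5. Proposal A eliminated.
Round 2: Proposal B 15, Proposal C 29, Proposal D 14, Proposal E 5. Proposal E eliminated.
Round 3: Proposal B 20, Proposal C 29, Proposal D 14. Proposal D eliminated.
Round 4: Proposal B 34, Proposal C 29. Proposal B has a majority (≥32).

Proposal B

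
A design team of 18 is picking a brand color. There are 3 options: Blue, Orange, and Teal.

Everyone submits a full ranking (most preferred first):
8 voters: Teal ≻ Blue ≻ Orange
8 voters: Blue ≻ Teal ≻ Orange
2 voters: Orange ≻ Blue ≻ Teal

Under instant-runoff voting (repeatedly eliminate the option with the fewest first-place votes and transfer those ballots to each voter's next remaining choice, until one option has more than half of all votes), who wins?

Round 1: Blue 8, Orange 2, Teal 8. Orange eliminated.
Round 2: Blue 10, Teal 8. Blue has a majority (≥10).

Blue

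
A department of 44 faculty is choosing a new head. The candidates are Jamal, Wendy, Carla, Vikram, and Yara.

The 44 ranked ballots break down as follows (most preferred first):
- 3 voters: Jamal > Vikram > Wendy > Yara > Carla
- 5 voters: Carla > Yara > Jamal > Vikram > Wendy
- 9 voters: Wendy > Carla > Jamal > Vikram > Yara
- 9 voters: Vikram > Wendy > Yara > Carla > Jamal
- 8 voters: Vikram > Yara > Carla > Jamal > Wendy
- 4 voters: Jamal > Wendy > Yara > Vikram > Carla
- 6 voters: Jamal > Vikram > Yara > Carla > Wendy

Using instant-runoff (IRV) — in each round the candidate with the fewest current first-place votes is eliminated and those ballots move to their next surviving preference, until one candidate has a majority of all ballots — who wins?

Jamal

Round 1: Jamal 13, Wendy 9, Carla 5, Vikram 17, Yara 0. Yara eliminated.
Round 2: Jamal 13, Wendy 9, Carla 5, Vikram 17. Carla eliminated.
Round 3: Jamal 18, Wendy 9, Vikram 17. Wendy eliminated.
Round 4: Jamal 27, Vikram 17. Jamal has a majority (≥23).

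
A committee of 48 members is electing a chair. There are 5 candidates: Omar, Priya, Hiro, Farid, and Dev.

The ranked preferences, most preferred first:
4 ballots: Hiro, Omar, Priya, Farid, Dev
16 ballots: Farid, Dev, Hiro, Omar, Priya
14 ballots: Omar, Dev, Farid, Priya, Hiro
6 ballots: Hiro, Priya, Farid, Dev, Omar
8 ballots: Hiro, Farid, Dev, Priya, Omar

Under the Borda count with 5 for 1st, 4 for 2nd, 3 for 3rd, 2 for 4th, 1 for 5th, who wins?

Omar: 4×4 + 16×2 + 14×5 + 6×1 + 8×1 = 132
Priya: 4×3 + 16×1 + 14×2 + 6×4 + 8×2 = 96
Hiro: 4×5 + 16×3 + 14×1 + 6×5 + 8×5 = 152
Farid: 4×2 + 16×5 + 14×3 + 6×3 + 8×4 = 180
Dev: 4×1 + 16×4 + 14×4 + 6×2 + 8×3 = 160

Farid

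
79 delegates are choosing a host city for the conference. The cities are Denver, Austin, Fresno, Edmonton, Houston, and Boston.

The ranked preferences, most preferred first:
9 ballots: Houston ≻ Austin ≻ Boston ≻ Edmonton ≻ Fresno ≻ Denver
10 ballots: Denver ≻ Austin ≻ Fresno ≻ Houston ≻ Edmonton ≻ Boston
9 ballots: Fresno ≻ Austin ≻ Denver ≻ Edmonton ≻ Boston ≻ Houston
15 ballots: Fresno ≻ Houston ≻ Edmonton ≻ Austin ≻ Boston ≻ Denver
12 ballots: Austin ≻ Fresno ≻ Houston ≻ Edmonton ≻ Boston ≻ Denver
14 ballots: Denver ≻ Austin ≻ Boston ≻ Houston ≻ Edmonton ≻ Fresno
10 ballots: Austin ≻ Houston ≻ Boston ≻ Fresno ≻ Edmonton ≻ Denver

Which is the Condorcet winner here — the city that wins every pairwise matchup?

Austin

Austin vs Denver: 55–24
Austin vs Fresno: 55–24
Austin vs Edmonton: 64–15
Austin vs Houston: 55–24
Austin vs Boston: 79–0
Austin beats every other city.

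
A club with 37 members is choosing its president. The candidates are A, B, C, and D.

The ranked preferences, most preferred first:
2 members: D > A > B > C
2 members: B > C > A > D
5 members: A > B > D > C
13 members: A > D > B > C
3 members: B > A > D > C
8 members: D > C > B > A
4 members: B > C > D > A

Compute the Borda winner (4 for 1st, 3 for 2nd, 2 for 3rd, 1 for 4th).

A: 2×3 + 2×2 + 5×4 + 13×4 + 3×3 + 8×1 + 4×1 = 103
B: 2×2 + 2×4 + 5×3 + 13×2 + 3×4 + 8×2 + 4×4 = 97
C: 2×1 + 2×3 + 5×1 + 13×1 + 3×1 + 8×3 + 4×3 = 65
D: 2×4 + 2×1 + 5×2 + 13×3 + 3×2 + 8×4 + 4×2 = 105

D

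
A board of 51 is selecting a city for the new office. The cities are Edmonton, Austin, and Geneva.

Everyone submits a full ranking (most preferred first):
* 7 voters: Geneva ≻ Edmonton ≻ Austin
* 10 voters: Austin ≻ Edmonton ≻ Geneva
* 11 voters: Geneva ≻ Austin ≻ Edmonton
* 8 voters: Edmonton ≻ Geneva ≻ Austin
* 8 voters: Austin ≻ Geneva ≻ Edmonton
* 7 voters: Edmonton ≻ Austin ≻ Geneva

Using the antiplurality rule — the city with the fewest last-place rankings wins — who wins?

Last-place votes: Edmonton 19, Austin 15, Geneva 17.

Austin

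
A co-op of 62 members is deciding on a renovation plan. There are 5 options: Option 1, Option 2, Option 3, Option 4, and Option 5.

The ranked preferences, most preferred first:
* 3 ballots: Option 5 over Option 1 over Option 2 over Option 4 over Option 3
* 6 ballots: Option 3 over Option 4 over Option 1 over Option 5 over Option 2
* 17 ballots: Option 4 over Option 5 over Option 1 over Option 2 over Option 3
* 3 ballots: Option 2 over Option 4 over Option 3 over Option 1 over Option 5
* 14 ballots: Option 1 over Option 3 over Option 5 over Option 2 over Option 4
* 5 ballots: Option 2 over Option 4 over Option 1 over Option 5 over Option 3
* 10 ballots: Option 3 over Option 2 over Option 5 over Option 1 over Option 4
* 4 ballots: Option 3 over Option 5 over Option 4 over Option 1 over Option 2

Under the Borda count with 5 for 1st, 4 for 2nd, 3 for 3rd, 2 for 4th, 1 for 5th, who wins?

Option 1: 3×4 + 6×3 + 17×3 + 3×2 + 14×5 + 5×3 + 10×2 + 4×2 = 200
Option 2: 3×3 + 6×1 + 17×2 + 3×5 + 14×2 + 5×5 + 10×4 + 4×1 = 161
Option 3: 3×1 + 6×5 + 17×1 + 3×3 + 14×4 + 5×1 + 10×5 + 4×5 = 190
Option 4: 3×2 + 6×4 + 17×5 + 3×4 + 14×1 + 5×4 + 10×1 + 4×3 = 183
Option 5: 3×5 + 6×2 + 17×4 + 3×1 + 14×3 + 5×2 + 10×3 + 4×4 = 196

Option 1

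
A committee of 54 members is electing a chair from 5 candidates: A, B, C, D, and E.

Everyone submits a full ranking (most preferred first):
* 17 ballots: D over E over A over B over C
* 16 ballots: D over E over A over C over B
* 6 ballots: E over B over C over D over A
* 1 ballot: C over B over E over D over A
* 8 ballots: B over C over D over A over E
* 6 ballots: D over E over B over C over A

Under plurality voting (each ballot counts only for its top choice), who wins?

D

First-place votes: A 0, B 8, C 1, D 39, E 6.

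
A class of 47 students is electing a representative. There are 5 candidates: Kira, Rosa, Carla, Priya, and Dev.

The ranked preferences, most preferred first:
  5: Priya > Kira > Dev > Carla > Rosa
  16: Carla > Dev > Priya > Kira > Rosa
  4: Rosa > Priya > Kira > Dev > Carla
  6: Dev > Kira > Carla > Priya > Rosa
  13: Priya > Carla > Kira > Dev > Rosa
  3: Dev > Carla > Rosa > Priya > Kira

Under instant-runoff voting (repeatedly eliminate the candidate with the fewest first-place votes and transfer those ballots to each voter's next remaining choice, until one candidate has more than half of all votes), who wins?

Round 1: Kira 0, Rosa 4, Carla 16, Priya 18, Dev 9. Kira eliminated.
Round 2: Rosa 4, Carla 16, Priya 18, Dev 9. Rosa eliminated.
Round 3: Carla 16, Priya 22, Dev 9. Dev eliminated.
Round 4: Carla 25, Priya 22. Carla has a majority (≥24).

Carla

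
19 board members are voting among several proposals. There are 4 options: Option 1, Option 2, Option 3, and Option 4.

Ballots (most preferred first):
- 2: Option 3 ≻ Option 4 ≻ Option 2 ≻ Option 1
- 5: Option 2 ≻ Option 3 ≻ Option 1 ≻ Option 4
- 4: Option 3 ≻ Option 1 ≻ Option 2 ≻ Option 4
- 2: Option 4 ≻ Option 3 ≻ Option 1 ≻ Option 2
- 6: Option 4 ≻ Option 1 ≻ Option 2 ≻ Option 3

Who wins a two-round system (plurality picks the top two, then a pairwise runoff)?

Round 1 first-place votes: Option 1 0, Option 2 5, Option 3 6, Option 4 8. Option 4 and Option 3 advance.
Runoff: Option 4 is ranked above Option 3 on 8 ballots, Option 3 above Option 4 on 11.

Option 3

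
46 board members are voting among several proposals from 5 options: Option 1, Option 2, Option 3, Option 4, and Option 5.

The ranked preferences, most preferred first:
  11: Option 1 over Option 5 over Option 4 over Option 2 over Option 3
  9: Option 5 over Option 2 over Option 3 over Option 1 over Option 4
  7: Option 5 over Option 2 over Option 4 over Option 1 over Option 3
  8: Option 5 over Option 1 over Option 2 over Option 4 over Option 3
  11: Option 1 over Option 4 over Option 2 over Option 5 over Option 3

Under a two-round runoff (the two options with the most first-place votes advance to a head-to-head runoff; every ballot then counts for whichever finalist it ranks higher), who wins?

Round 1 first-place votes: Option 1 22, Option 2 0, Option 3 0, Option 4 0, Option 5 24. Option 5 and Option 1 advance.
Runoff: Option 5 is ranked above Option 1 on 24 ballots, Option 1 above Option 5 on 22.

Option 5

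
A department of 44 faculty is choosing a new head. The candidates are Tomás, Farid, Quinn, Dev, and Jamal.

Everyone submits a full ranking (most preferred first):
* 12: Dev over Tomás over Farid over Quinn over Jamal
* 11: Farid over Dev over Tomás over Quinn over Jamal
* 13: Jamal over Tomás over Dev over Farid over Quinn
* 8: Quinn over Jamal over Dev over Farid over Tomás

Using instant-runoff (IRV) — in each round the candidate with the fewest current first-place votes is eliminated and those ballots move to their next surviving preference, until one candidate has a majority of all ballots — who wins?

Dev

Round 1: Tomás 0, Farid 11, Quinn 8, Dev 12, Jamal 13. Tomás eliminated.
Round 2: Farid 11, Quinn 8, Dev 12, Jamal 13. Quinn eliminated.
Round 3: Farid 11, Dev 12, Jamal 21. Farid eliminated.
Round 4: Dev 23, Jamal 21. Dev has a majority (≥23).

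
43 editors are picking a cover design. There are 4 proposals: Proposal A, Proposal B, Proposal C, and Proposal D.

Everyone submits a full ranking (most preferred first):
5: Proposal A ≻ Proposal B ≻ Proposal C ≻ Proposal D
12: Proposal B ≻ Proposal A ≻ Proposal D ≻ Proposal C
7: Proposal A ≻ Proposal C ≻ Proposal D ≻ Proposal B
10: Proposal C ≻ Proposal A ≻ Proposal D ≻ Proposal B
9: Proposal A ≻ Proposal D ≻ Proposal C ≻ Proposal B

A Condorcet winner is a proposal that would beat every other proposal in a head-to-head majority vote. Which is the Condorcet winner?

Proposal A

Proposal A vs Proposal B: 31–12
Proposal A vs Proposal C: 33–10
Proposal A vs Proposal D: 43–0
Proposal A beats every other proposal.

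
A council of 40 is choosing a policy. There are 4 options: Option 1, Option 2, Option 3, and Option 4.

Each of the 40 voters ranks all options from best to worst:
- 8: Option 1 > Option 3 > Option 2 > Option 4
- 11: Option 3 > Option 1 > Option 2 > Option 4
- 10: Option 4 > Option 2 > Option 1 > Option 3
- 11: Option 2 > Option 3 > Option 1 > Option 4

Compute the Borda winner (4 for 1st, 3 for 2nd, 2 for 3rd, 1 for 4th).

Option 1: 8×4 + 11×3 + 10×2 + 11×2 = 107
Option 2: 8×2 + 11×2 + 10×3 + 11×4 = 112
Option 3: 8×3 + 11×4 + 10×1 + 11×3 = 111
Option 4: 8×1 + 11×1 + 10×4 + 11×1 = 70

Option 2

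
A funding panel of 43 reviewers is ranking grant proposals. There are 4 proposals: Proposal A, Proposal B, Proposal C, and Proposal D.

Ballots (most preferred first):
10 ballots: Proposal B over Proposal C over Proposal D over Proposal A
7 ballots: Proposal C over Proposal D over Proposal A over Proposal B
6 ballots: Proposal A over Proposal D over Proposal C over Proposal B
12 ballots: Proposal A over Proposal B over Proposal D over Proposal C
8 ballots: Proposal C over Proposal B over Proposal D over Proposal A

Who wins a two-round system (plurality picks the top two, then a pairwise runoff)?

Round 1 first-place votes: Proposal A 18, Proposal B 10, Proposal C 15, Proposal D 0. Proposal A and Proposal C advance.
Runoff: Proposal A is ranked above Proposal C on 18 ballots, Proposal C above Proposal A on 25.

Proposal C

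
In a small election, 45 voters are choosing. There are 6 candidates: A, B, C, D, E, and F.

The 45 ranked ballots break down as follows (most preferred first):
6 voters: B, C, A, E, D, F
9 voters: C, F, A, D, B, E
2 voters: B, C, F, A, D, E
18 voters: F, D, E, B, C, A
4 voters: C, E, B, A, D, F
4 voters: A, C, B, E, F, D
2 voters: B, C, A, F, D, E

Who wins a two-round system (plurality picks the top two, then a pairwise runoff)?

Round 1 first-place votes: A 4, B 10, C 13, D 0, E 0, F 18. F and C advance.
Runoff: F is ranked above C on 18 ballots, C above F on 27.

C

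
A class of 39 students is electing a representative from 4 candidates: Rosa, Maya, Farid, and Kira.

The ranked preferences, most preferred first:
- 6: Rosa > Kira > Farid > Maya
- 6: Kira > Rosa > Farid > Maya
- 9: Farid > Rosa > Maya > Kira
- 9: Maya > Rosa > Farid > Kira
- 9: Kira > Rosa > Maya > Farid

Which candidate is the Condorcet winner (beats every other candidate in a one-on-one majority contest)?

Rosa

Rosa vs Maya: 30–9
Rosa vs Farid: 30–9
Rosa vs Kira: 24–15
Rosa beats every other candidate.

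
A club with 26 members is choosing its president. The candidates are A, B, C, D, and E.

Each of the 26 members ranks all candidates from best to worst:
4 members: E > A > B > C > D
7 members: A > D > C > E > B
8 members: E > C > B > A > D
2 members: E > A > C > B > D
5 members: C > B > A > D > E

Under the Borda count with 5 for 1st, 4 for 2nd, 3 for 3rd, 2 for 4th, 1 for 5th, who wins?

A: 4×4 + 7×5 + 8×2 + 2×4 + 5×3 = 90
B: 4×3 + 7×1 + 8×3 + 2×2 + 5×4 = 67
C: 4×2 + 7×3 + 8×4 + 2×3 + 5×5 = 92
D: 4×1 + 7×4 + 8×1 + 2×1 + 5×2 = 52
E: 4×5 + 7×2 + 8×5 + 2×5 + 5×1 = 89

C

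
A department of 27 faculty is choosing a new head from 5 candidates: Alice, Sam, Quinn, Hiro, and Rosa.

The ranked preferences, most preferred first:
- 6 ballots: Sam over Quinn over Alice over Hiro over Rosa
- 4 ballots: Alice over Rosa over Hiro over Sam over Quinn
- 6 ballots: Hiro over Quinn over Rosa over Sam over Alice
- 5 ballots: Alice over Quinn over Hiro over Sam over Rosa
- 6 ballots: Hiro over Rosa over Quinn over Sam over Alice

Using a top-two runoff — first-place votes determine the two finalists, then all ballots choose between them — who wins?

Round 1 first-place votes: Alice 9, Sam 6, Quinn 0, Hiro 12, Rosa 0. Hiro and Alice advance.
Runoff: Hiro is ranked above Alice on 12 ballots, Alice above Hiro on 15.

Alice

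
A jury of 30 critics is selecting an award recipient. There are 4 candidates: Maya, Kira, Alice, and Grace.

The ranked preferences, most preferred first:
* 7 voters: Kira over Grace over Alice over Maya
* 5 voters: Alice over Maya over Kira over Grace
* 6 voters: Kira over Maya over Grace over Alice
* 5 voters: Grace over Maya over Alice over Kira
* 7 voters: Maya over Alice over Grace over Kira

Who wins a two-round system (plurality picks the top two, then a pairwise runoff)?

Maya

Round 1 first-place votes: Maya 7, Kira 13, Alice 5, Grace 5. Kira and Maya advance.
Runoff: Kira is ranked above Maya on 13 ballots, Maya above Kira on 17.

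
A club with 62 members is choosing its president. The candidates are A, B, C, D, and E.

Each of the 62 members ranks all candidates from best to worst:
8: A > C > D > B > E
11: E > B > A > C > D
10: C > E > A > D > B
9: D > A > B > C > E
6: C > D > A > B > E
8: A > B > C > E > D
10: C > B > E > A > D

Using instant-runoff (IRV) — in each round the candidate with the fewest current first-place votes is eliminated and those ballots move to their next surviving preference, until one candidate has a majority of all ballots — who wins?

Round 1: A 16, B 0, C 26, D 9, E 11. B eliminated.
Round 2: A 16, C 26, D 9, E 11. D eliminated.
Round 3: A 25, C 26, E 11. E eliminated.
Round 4: A 36, C 26. A has a majority (≥32).

A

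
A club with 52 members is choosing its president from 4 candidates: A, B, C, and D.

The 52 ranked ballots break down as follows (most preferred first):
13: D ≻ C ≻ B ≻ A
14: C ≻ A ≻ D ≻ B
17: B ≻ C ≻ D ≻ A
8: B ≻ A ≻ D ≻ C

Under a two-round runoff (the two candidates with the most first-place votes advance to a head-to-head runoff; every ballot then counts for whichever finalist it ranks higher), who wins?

C

Round 1 first-place votes: A 0, B 25, C 14, D 13. B and C advance.
Runoff: B is ranked above C on 25 ballots, C above B on 27.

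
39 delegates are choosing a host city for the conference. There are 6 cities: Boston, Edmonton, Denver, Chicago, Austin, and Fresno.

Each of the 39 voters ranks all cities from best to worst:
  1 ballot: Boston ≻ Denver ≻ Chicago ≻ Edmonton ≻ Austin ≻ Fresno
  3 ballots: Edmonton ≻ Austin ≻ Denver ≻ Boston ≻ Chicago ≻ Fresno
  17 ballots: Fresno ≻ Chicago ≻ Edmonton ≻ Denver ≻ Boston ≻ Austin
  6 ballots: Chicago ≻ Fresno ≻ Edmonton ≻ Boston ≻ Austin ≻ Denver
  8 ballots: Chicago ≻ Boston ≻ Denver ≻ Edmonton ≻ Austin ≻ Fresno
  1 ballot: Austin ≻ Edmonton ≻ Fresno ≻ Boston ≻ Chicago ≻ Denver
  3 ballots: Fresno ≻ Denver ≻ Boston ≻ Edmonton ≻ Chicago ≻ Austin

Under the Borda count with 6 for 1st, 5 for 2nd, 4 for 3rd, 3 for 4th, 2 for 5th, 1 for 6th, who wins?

Boston: 1×6 + 3×3 + 17×2 + 6×3 + 8×5 + 1×3 + 3×4 = 122
Edmonton: 1×3 + 3×6 + 17×4 + 6×4 + 8×3 + 1×5 + 3×3 = 151
Denver: 1×5 + 3×4 + 17×3 + 6×1 + 8×4 + 1×1 + 3×5 = 122
Chicago: 1×4 + 3×2 + 17×5 + 6×6 + 8×6 + 1×2 + 3×2 = 187
Austin: 1×2 + 3×5 + 17×1 + 6×2 + 8×2 + 1×6 + 3×1 = 71
Fresno: 1×1 + 3×1 + 17×6 + 6×5 + 8×1 + 1×4 + 3×6 = 166

Chicago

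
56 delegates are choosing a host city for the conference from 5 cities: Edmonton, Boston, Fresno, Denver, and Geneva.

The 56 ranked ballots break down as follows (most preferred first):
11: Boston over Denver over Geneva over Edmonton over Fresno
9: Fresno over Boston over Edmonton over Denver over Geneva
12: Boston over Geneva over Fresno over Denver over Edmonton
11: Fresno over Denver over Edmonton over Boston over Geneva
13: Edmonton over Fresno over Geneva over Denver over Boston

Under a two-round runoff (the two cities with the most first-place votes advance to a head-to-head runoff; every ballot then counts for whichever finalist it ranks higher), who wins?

Round 1 first-place votes: Edmonton 13, Boston 23, Fresno 20, Denver 0, Geneva 0. Boston and Fresno advance.
Runoff: Boston is ranked above Fresno on 23 ballots, Fresno above Boston on 33.

Fresno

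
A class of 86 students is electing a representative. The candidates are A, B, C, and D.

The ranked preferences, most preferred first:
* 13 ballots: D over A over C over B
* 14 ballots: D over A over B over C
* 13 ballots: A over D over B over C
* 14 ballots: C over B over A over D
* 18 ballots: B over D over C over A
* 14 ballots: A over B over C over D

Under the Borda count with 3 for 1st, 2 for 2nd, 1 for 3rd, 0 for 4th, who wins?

A

A: 13×2 + 14×2 + 13×3 + 14×1 + 18×0 + 14×3 = 149
B: 13×0 + 14×1 + 13×1 + 14×2 + 18×3 + 14×2 = 137
C: 13×1 + 14×0 + 13×0 + 14×3 + 18×1 + 14×1 = 87
D: 13×3 + 14×3 + 13×2 + 14×0 + 18×2 + 14×0 = 143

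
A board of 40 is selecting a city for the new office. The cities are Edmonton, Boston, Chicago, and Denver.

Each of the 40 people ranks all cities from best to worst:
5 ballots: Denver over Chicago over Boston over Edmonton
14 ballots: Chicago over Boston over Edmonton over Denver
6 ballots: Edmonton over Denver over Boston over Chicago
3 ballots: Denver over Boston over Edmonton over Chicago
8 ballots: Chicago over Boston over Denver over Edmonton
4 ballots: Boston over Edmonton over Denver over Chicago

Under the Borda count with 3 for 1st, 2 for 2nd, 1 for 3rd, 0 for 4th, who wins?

Chicago

Edmonton: 5×0 + 14×1 + 6×3 + 3×1 + 8×0 + 4×2 = 43
Boston: 5×1 + 14×2 + 6×1 + 3×2 + 8×2 + 4×3 = 73
Chicago: 5×2 + 14×3 + 6×0 + 3×0 + 8×3 + 4×0 = 76
Denver: 5×3 + 14×0 + 6×2 + 3×3 + 8×1 + 4×1 = 48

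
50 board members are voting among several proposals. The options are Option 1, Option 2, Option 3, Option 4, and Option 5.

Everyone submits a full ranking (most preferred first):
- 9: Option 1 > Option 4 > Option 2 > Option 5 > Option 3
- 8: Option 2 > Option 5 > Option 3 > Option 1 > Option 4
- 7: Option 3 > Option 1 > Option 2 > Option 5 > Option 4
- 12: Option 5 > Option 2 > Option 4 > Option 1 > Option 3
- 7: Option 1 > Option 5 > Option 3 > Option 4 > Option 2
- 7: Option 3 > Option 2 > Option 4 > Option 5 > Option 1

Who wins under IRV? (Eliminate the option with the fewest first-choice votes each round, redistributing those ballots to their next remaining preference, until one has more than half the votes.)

Option 5

Round 1: Option 1 16, Option 2 8, Option 3 14, Option 4 0, Option 5 12. Option 4 eliminated.
Round 2: Option 1 16, Option 2 8, Option 3 14, Option 5 12. Option 2 eliminated.
Round 3: Option 1 16, Option 3 14, Option 5 20. Option 3 eliminated.
Round 4: Option 1 23, Option 5 27. Option 5 has a majority (≥26).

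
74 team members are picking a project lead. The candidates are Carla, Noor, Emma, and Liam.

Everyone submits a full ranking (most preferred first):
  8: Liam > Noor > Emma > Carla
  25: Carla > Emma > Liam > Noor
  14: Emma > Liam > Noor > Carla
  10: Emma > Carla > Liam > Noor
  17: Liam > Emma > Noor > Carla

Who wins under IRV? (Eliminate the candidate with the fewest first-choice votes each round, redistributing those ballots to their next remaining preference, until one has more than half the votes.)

Liam

Round 1: Carla 25, Noor 0, Emma 24, Liam 25. Noor eliminated.
Round 2: Carla 25, Emma 24, Liam 25. Emma eliminated.
Round 3: Carla 35, Liam 39. Liam has a majority (≥38).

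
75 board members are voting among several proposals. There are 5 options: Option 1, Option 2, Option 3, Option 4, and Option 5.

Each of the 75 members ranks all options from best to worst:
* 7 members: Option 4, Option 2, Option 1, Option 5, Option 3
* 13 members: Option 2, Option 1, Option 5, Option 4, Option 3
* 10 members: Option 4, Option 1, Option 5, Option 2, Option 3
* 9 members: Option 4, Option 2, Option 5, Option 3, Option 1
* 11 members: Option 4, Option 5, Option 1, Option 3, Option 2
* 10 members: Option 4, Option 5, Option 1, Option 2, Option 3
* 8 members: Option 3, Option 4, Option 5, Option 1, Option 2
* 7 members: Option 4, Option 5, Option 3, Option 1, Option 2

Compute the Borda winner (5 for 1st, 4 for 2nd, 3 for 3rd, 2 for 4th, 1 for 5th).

Option 1: 7×3 + 13×4 + 10×4 + 9×1 + 11×3 + 10×3 + 8×2 + 7×2 = 215
Option 2: 7×4 + 13×5 + 10×2 + 9×4 + 11×1 + 10×2 + 8×1 + 7×1 = 195
Option 3: 7×1 + 13×1 + 10×1 + 9×2 + 11×2 + 10×1 + 8×5 + 7×3 = 141
Option 4: 7×5 + 13×2 + 10×5 + 9×5 + 11×5 + 10×5 + 8×4 + 7×5 = 328
Option 5: 7×2 + 13×3 + 10×3 + 9×3 + 11×4 + 10×4 + 8×3 + 7×4 = 246

Option 4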